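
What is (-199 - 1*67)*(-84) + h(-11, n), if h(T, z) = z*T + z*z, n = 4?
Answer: 22316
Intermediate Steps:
h(T, z) = z**2 + T*z (h(T, z) = T*z + z**2 = z**2 + T*z)
(-199 - 1*67)*(-84) + h(-11, n) = (-199 - 1*67)*(-84) + 4*(-11 + 4) = (-199 - 67)*(-84) + 4*(-7) = -266*(-84) - 28 = 22344 - 28 = 22316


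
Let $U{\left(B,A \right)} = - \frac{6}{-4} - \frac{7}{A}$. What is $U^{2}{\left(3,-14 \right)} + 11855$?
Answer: $11859$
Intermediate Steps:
$U{\left(B,A \right)} = \frac{3}{2} - \frac{7}{A}$ ($U{\left(B,A \right)} = \left(-6\right) \left(- \frac{1}{4}\right) - \frac{7}{A} = \frac{3}{2} - \frac{7}{A}$)
$U^{2}{\left(3,-14 \right)} + 11855 = \left(\frac{3}{2} - \frac{7}{-14}\right)^{2} + 11855 = \left(\frac{3}{2} - - \frac{1}{2}\right)^{2} + 11855 = \left(\frac{3}{2} + \frac{1}{2}\right)^{2} + 11855 = 2^{2} + 11855 = 4 + 11855 = 11859$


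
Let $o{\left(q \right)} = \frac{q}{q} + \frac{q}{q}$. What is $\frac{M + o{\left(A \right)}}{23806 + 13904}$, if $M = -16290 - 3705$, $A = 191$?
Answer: $- \frac{19993}{37710} \approx -0.53018$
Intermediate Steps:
$o{\left(q \right)} = 2$ ($o{\left(q \right)} = 1 + 1 = 2$)
$M = -19995$
$\frac{M + o{\left(A \right)}}{23806 + 13904} = \frac{-19995 + 2}{23806 + 13904} = - \frac{19993}{37710}$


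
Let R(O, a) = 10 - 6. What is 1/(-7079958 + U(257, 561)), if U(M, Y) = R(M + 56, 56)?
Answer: -1/7079954 ≈ -1.4124e-7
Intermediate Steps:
R(O, a) = 4
U(M, Y) = 4
1/(-7079958 + U(257, 561)) = 1/(-7079958 + 4) = 1/(-7079954) = -1/7079954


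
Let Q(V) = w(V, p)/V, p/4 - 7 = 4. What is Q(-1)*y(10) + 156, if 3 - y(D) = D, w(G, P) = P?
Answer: 464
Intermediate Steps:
p = 44 (p = 28 + 4*4 = 28 + 16 = 44)
y(D) = 3 - D
Q(V) = 44/V
Q(-1)*y(10) + 156 = (44/(-1))*(3 - 1*10) + 156 = (44*(-1))*(3 - 10) + 156 = -44*(-7) + 156 = 308 + 156 = 464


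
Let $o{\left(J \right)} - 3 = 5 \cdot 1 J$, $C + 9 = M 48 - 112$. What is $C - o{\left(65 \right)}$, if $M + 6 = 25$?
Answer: $463$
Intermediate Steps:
$M = 19$ ($M = -6 + 25 = 19$)
$C = 791$ ($C = -9 + \left(19 \cdot 48 - 112\right) = -9 + \left(912 - 112\right) = -9 + 800 = 791$)
$o{\left(J \right)} = 3 + 5 J$ ($o{\left(J \right)} = 3 + 5 \cdot 1 J = 3 + 5 J$)
$C - o{\left(65 \right)} = 791 - \left(3 + 5 \cdot 65\right) = 791 - \left(3 + 325\right) = 791 - 328 = 463$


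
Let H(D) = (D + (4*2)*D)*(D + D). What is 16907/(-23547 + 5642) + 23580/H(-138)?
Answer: -149260679/170491410 ≈ -0.87547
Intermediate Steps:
H(D) = 18*D² (H(D) = (D + 8*D)*(2*D) = (9*D)*(2*D) = 18*D²)
16907/(-23547 + 5642) + 23580/H(-138) = 16907/(-23547 + 5642) + 23580/((18*(-138)²)) = 16907/(-17905) + 23580/((18*19044)) = 16907*(-1/17905) + 23580/342792 = -16907/17905 + 23580*(1/342792) = -16907/17905 + 655/9522 = -149260679/170491410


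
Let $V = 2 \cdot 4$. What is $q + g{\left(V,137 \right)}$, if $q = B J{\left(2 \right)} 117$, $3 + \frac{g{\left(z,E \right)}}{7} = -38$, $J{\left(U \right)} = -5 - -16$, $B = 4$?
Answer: $4861$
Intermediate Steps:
$V = 8$
$J{\left(U \right)} = 11$ ($J{\left(U \right)} = -5 + 16 = 11$)
$g{\left(z,E \right)} = -287$ ($g{\left(z,E \right)} = -21 + 7 \left(-38\right) = -21 - 266 = -287$)
$q = 5148$ ($q = 4 \cdot 11 \cdot 117 = 44 \cdot 117 = 5148$)
$q + g{\left(V,137 \right)} = 5148 - 287 = 4861$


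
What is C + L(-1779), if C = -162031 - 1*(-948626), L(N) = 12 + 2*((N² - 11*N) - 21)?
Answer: 7155385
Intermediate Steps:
L(N) = -30 - 22*N + 2*N² (L(N) = 12 + 2*(-21 + N² - 11*N) = 12 + (-42 - 22*N + 2*N²) = -30 - 22*N + 2*N²)
C = 786595 (C = -162031 + 948626 = 786595)
C + L(-1779) = 786595 + (-30 - 22*(-1779) + 2*(-1779)²) = 786595 + (-30 + 39138 + 2*3164841) = 786595 + (-30 + 39138 + 6329682) = 786595 + 6368790 = 7155385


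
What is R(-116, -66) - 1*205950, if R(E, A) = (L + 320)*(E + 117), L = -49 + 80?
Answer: -205599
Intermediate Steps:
L = 31
R(E, A) = 41067 + 351*E (R(E, A) = (31 + 320)*(E + 117) = 351*(117 + E) = 41067 + 351*E)
R(-116, -66) - 1*205950 = (41067 + 351*(-116)) - 1*205950 = (41067 - 40716) - 205950 = 351 - 205950 = -205599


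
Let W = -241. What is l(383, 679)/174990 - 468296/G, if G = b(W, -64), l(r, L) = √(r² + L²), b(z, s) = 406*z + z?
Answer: 468296/98087 + √607730/174990 ≈ 4.7787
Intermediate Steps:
b(z, s) = 407*z
l(r, L) = √(L² + r²)
G = -98087 (G = 407*(-241) = -98087)
l(383, 679)/174990 - 468296/G = √(679² + 383²)/174990 - 468296/(-98087) = √(461041 + 146689)*(1/174990) - 468296*(-1/98087) = √607730*(1/174990) + 468296/98087 = √607730/174990 + 468296/98087 = 468296/98087 + √607730/174990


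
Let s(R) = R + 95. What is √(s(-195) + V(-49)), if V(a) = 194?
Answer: √94 ≈ 9.6954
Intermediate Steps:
s(R) = 95 + R
√(s(-195) + V(-49)) = √((95 - 195) + 194) = √(-100 + 194) = √94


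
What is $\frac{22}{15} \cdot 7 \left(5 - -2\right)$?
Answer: $\frac{1078}{15} \approx 71.867$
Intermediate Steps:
$\frac{22}{15} \cdot 7 \left(5 - -2\right) = 22 \cdot \frac{1}{15} \cdot 7 \left(5 + 2\right) = \frac{22}{15} \cdot 7 \cdot 7 = \frac{154}{15} \cdot 7 = \frac{1078}{15}$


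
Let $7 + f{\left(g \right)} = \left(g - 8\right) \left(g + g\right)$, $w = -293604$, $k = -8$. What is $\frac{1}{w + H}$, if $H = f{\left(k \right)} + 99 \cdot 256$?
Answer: $- \frac{1}{268011} \approx -3.7312 \cdot 10^{-6}$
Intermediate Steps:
$f{\left(g \right)} = -7 + 2 g \left(-8 + g\right)$ ($f{\left(g \right)} = -7 + \left(g - 8\right) \left(g + g\right) = -7 + \left(-8 + g\right) 2 g = -7 + 2 g \left(-8 + g\right)$)
$H = 25593$ ($H = \left(-7 - -128 + 2 \left(-8\right)^{2}\right) + 99 \cdot 256 = \left(-7 + 128 + 2 \cdot 64\right) + 25344 = \left(-7 + 128 + 128\right) + 25344 = 249 + 25344 = 25593$)
$\frac{1}{w + H} = \frac{1}{-293604 + 25593} = \frac{1}{-268011} = - \frac{1}{268011}$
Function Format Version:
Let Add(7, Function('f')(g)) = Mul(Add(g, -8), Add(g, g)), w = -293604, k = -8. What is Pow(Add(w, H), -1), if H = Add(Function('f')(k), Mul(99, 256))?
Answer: Rational(-1, 268011) ≈ -3.7312e-6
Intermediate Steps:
Function('f')(g) = Add(-7, Mul(2, g, Add(-8, g))) (Function('f')(g) = Add(-7, Mul(Add(g, -8), Add(g, g))) = Add(-7, Mul(Add(-8, g), Mul(2, g))) = Add(-7, Mul(2, g, Add(-8, g))))
H = 25593 (H = Add(Add(-7, Mul(-16, -8), Mul(2, Pow(-8, 2))), Mul(99, 256)) = Add(Add(-7, 128, Mul(2, 64)), 25344) = Add(Add(-7, 128, 128), 25344) = Add(249, 25344) = 25593)
Pow(Add(w, H), -1) = Pow(Add(-293604, 25593), -1) = Pow(-268011, -1) = Rational(-1, 268011)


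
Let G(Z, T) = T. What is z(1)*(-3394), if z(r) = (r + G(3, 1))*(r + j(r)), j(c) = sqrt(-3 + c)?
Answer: -6788 - 6788*I*sqrt(2) ≈ -6788.0 - 9599.7*I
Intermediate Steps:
z(r) = (1 + r)*(r + sqrt(-3 + r)) (z(r) = (r + 1)*(r + sqrt(-3 + r)) = (1 + r)*(r + sqrt(-3 + r)))
z(1)*(-3394) = (1 + 1**2 + sqrt(-3 + 1) + 1*sqrt(-3 + 1))*(-3394) = (1 + 1 + sqrt(-2) + 1*sqrt(-2))*(-3394) = (1 + 1 + I*sqrt(2) + 1*(I*sqrt(2)))*(-3394) = (1 + 1 + I*sqrt(2) + I*sqrt(2))*(-3394) = (2 + 2*I*sqrt(2))*(-3394) = -6788 - 6788*I*sqrt(2)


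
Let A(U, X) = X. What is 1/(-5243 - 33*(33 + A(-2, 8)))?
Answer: -1/6596 ≈ -0.00015161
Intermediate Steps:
1/(-5243 - 33*(33 + A(-2, 8))) = 1/(-5243 - 33*(33 + 8)) = 1/(-5243 - 33*41) = 1/(-5243 - 1353) = 1/(-6596) = -1/6596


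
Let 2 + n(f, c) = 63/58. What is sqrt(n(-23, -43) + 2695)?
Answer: sqrt(9062906)/58 ≈ 51.905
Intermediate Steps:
n(f, c) = -53/58 (n(f, c) = -2 + 63/58 = -53/58)
sqrt(n(-23, -43) + 2695) = sqrt(-53/58 + 2695) = sqrt(156257/58) = sqrt(9062906)/58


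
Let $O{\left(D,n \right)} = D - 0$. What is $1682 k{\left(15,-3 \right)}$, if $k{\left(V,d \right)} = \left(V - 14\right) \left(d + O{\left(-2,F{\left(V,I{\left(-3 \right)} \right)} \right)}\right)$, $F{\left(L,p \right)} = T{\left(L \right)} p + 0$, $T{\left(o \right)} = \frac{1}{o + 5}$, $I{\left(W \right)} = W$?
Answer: $-8410$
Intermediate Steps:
$T{\left(o \right)} = \frac{1}{5 + o}$
$F{\left(L,p \right)} = \frac{p}{5 + L}$ ($F{\left(L,p \right)} = \frac{p}{5 + L} + 0 = \frac{p}{5 + L}$)
$O{\left(D,n \right)} = D$ ($O{\left(D,n \right)} = D + 0 = D$)
$k{\left(V,d \right)} = \left(-14 + V\right) \left(-2 + d\right)$ ($k{\left(V,d \right)} = \left(V - 14\right) \left(d - 2\right) = \left(-14 + V\right) \left(-2 + d\right)$)
$1682 k{\left(15,-3 \right)} = 1682 \left(28 - -42 - 30 + 15 \left(-3\right)\right) = 1682 \left(28 + 42 - 30 - 45\right) = 1682 \left(-5\right) = -8410$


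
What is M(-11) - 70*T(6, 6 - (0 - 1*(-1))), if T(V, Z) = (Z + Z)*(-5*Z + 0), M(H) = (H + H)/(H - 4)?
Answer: 262522/15 ≈ 17501.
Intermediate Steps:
M(H) = 2*H/(-4 + H) (M(H) = (2*H)/(-4 + H) = 2*H/(-4 + H))
T(V, Z) = -10*Z² (T(V, Z) = (2*Z)*(-5*Z) = -10*Z²)
M(-11) - 70*T(6, 6 - (0 - 1*(-1))) = 2*(-11)/(-4 - 11) - (-700)*(6 - (0 - 1*(-1)))² = 2*(-11)/(-15) - (-700)*(6 - (0 + 1))² = 2*(-11)*(-1/15) - (-700)*(6 - 1*1)² = 22/15 - (-700)*(6 - 1)² = 22/15 - (-700)*5² = 22/15 - (-700)*25 = 22/15 - 70*(-250) = 22/15 + 17500 = 262522/15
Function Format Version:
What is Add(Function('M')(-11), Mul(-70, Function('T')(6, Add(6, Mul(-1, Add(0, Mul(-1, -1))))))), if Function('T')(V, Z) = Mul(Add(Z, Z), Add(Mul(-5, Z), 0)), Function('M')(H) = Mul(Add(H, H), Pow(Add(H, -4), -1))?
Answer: Rational(262522, 15) ≈ 17501.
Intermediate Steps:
Function('M')(H) = Mul(2, H, Pow(Add(-4, H), -1)) (Function('M')(H) = Mul(Mul(2, H), Pow(Add(-4, H), -1)) = Mul(2, H, Pow(Add(-4, H), -1)))
Function('T')(V, Z) = Mul(-10, Pow(Z, 2)) (Function('T')(V, Z) = Mul(Mul(2, Z), Mul(-5, Z)) = Mul(-10, Pow(Z, 2)))
Add(Function('M')(-11), Mul(-70, Function('T')(6, Add(6, Mul(-1, Add(0, Mul(-1, -1))))))) = Add(Mul(2, -11, Pow(Add(-4, -11), -1)), Mul(-70, Mul(-10, Pow(Add(6, Mul(-1, Add(0, Mul(-1, -1)))), 2)))) = Add(Mul(2, -11, Pow(-15, -1)), Mul(-70, Mul(-10, Pow(Add(6, Mul(-1, Add(0, 1))), 2)))) = Add(Mul(2, -11, Rational(-1, 15)), Mul(-70, Mul(-10, Pow(Add(6, Mul(-1, 1)), 2)))) = Add(Rational(22, 15), Mul(-70, Mul(-10, Pow(Add(6, -1), 2)))) = Add(Rational(22, 15), Mul(-70, Mul(-10, Pow(5, 2)))) = Add(Rational(22, 15), Mul(-70, Mul(-10, 25))) = Add(Rational(22, 15), Mul(-70, -250)) = Add(Rational(22, 15), 17500) = Rational(262522, 15)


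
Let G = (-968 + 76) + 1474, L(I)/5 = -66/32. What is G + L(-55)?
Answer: 9147/16 ≈ 571.69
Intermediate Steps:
L(I) = -165/16 (L(I) = 5*(-66/32) = 5*(-66*1/32) = 5*(-33/16) = -165/16)
G = 582 (G = -892 + 1474 = 582)
G + L(-55) = 582 - 165/16 = 9147/16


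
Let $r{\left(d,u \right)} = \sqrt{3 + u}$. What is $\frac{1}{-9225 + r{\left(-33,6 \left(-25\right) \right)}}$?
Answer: $- \frac{3075}{28366924} - \frac{7 i \sqrt{3}}{85100772} \approx -0.0001084 - 1.4247 \cdot 10^{-7} i$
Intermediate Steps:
$\frac{1}{-9225 + r{\left(-33,6 \left(-25\right) \right)}} = \frac{1}{-9225 + \sqrt{3 + 6 \left(-25\right)}} = \frac{1}{-9225 + \sqrt{3 - 150}} = \frac{1}{-9225 + \sqrt{-147}} = \frac{1}{-9225 + 7 i \sqrt{3}}$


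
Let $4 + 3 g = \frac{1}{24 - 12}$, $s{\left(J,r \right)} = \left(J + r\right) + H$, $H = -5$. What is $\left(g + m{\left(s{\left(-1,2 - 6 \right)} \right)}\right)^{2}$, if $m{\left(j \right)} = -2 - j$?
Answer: $\frac{58081}{1296} \approx 44.816$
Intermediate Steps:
$s{\left(J,r \right)} = -5 + J + r$ ($s{\left(J,r \right)} = \left(J + r\right) - 5 = -5 + J + r$)
$g = - \frac{47}{36}$ ($g = - \frac{4}{3} + \frac{1}{3 \left(24 - 12\right)} = - \frac{4}{3} + \frac{1}{3 \cdot 12} = - \frac{4}{3} + \frac{1}{3} \cdot \frac{1}{12} = - \frac{4}{3} + \frac{1}{36} = - \frac{47}{36} \approx -1.3056$)
$\left(g + m{\left(s{\left(-1,2 - 6 \right)} \right)}\right)^{2} = \left(- \frac{47}{36} - \left(-2 - 6\right)\right)^{2} = \left(- \frac{47}{36} - -8\right)^{2} = \left(- \frac{47}{36} + \left(-2 + 10\right)\right)^{2} = \left(- \frac{47}{36} + 8\right)^{2} = \left(\frac{241}{36}\right)^{2} = \frac{58081}{1296}$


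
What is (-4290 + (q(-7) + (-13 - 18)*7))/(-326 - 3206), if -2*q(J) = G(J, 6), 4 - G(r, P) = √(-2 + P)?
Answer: 1127/883 ≈ 1.2763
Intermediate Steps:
G(r, P) = 4 - √(-2 + P)
q(J) = -1 (q(J) = -(4 - √(-2 + 6))/2 = -(4 - √4)/2 = -(4 - 1*2)/2 = -(4 - 2)/2 = -½*2 = -1)
(-4290 + (q(-7) + (-13 - 18)*7))/(-326 - 3206) = (-4290 + (-1 + (-13 - 18)*7))/(-326 - 3206) = (-4290 + (-1 - 31*7))/(-3532) = (-4290 + (-1 - 217))*(-1/3532) = (-4290 - 218)*(-1/3532) = -4508*(-1/3532) = 1127/883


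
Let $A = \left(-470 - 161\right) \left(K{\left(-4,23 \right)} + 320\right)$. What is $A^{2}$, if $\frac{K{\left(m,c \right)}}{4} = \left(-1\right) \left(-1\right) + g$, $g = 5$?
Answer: $47116780096$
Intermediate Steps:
$K{\left(m,c \right)} = 24$ ($K{\left(m,c \right)} = 4 \left(\left(-1\right) \left(-1\right) + 5\right) = 4 \left(1 + 5\right) = 4 \cdot 6 = 24$)
$A = -217064$ ($A = \left(-470 - 161\right) \left(24 + 320\right) = \left(-631\right) 344 = -217064$)
$A^{2} = \left(-217064\right)^{2} = 47116780096$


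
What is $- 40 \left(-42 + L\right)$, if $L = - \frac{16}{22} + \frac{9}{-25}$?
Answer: $\frac{94792}{55} \approx 1723.5$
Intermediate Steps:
$L = - \frac{299}{275}$ ($L = \left(-16\right) \frac{1}{22} + 9 \left(- \frac{1}{25}\right) = - \frac{8}{11} - \frac{9}{25} = - \frac{299}{275} \approx -1.0873$)
$- 40 \left(-42 + L\right) = - 40 \left(-42 - \frac{299}{275}\right) = \left(-40\right) \left(- \frac{11849}{275}\right) = \frac{94792}{55}$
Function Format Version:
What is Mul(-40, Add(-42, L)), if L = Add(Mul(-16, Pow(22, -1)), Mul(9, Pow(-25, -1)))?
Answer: Rational(94792, 55) ≈ 1723.5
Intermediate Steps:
L = Rational(-299, 275) (L = Add(Mul(-16, Rational(1, 22)), Mul(9, Rational(-1, 25))) = Add(Rational(-8, 11), Rational(-9, 25)) = Rational(-299, 275) ≈ -1.0873)
Mul(-40, Add(-42, L)) = Mul(-40, Add(-42, Rational(-299, 275))) = Mul(-40, Rational(-11849, 275)) = Rational(94792, 55)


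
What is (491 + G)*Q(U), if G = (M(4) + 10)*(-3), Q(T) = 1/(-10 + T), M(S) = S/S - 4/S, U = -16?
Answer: -461/26 ≈ -17.731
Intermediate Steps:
M(S) = 1 - 4/S
G = -30 (G = ((-4 + 4)/4 + 10)*(-3) = ((¼)*0 + 10)*(-3) = (0 + 10)*(-3) = 10*(-3) = -30)
(491 + G)*Q(U) = (491 - 30)/(-10 - 16) = 461/(-26) = 461*(-1/26) = -461/26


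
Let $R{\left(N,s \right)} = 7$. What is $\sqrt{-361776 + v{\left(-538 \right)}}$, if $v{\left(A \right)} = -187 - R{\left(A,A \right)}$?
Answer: $i \sqrt{361970} \approx 601.64 i$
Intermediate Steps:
$v{\left(A \right)} = -194$ ($v{\left(A \right)} = -187 - 7 = -194$)
$\sqrt{-361776 + v{\left(-538 \right)}} = \sqrt{-361776 - 194} = \sqrt{-361970} = i \sqrt{361970}$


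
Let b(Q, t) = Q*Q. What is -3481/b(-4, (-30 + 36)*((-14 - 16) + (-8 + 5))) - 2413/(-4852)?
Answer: -4212801/19408 ≈ -217.07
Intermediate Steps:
b(Q, t) = Q²
-3481/b(-4, (-30 + 36)*((-14 - 16) + (-8 + 5))) - 2413/(-4852) = -3481/((-4)²) - 2413/(-4852) = -3481/16 - 2413*(-1/4852) = -3481*1/16 + 2413/4852 = -3481/16 + 2413/4852 = -4212801/19408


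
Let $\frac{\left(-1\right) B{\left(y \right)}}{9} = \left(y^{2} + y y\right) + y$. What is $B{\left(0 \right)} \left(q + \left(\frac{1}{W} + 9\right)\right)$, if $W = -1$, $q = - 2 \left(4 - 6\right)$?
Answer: $0$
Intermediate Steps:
$B{\left(y \right)} = - 18 y^{2} - 9 y$ ($B{\left(y \right)} = - 9 \left(\left(y^{2} + y y\right) + y\right) = - 9 \left(\left(y^{2} + y^{2}\right) + y\right) = - 9 \left(2 y^{2} + y\right) = - 9 \left(y + 2 y^{2}\right) = - 18 y^{2} - 9 y$)
$q = 4$ ($q = - 2 \left(4 - 6\right) = \left(-2\right) \left(-2\right) = 4$)
$B{\left(0 \right)} \left(q + \left(\frac{1}{W} + 9\right)\right) = \left(-9\right) 0 \left(1 + 2 \cdot 0\right) \left(4 + \left(\frac{1}{-1} + 9\right)\right) = \left(-9\right) 0 \left(1 + 0\right) \left(4 + \left(-1 + 9\right)\right) = \left(-9\right) 0 \cdot 1 \left(4 + 8\right) = 0 \cdot 12 = 0$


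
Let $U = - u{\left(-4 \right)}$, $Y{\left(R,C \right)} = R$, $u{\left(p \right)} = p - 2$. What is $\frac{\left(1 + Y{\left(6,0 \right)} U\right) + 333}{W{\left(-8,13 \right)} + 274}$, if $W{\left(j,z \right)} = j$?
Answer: $\frac{185}{133} \approx 1.391$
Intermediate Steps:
$u{\left(p \right)} = -2 + p$ ($u{\left(p \right)} = p - 2 = -2 + p$)
$U = 6$ ($U = - (-2 - 4) = \left(-1\right) \left(-6\right) = 6$)
$\frac{\left(1 + Y{\left(6,0 \right)} U\right) + 333}{W{\left(-8,13 \right)} + 274} = \frac{\left(1 + 6 \cdot 6\right) + 333}{-8 + 274} = \frac{\left(1 + 36\right) + 333}{266} = \left(37 + 333\right) \frac{1}{266} = 370 \cdot \frac{1}{266} = \frac{185}{133}$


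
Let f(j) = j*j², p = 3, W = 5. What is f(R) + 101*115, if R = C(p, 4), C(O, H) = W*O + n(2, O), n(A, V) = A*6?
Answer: 31298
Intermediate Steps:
n(A, V) = 6*A
C(O, H) = 12 + 5*O (C(O, H) = 5*O + 6*2 = 5*O + 12 = 12 + 5*O)
R = 27 (R = 12 + 5*3 = 12 + 15 = 27)
f(j) = j³
f(R) + 101*115 = 27³ + 101*115 = 19683 + 11615 = 31298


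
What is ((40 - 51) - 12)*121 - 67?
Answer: -2850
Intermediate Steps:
((40 - 51) - 12)*121 - 67 = (-11 - 12)*121 - 67 = -23*121 - 67 = -2783 - 67 = -2850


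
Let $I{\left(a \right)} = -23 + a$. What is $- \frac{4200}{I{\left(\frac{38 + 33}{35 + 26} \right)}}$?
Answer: $\frac{21350}{111} \approx 192.34$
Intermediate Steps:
$- \frac{4200}{I{\left(\frac{38 + 33}{35 + 26} \right)}} = - \frac{4200}{-23 + \frac{38 + 33}{35 + 26}} = - \frac{4200}{-23 + \frac{71}{61}} = - \frac{4200}{- \frac{1332}{61}} = \left(-4200\right) \left(- \frac{61}{1332}\right) = \frac{21350}{111}$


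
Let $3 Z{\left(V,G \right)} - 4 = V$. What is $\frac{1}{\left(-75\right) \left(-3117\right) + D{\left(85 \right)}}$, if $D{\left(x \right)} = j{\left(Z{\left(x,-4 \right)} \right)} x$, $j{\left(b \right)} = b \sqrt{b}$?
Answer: $\frac{252477}{58819074634} - \frac{4539 \sqrt{267}}{294095373170} \approx 4.0402 \cdot 10^{-6}$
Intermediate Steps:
$Z{\left(V,G \right)} = \frac{4}{3} + \frac{V}{3}$
$j{\left(b \right)} = b^{\frac{3}{2}}$
$D{\left(x \right)} = x \left(\frac{4}{3} + \frac{x}{3}\right)^{\frac{3}{2}}$ ($D{\left(x \right)} = \left(\frac{4}{3} + \frac{x}{3}\right)^{\frac{3}{2}} x = x \left(\frac{4}{3} + \frac{x}{3}\right)^{\frac{3}{2}}$)
$\frac{1}{\left(-75\right) \left(-3117\right) + D{\left(85 \right)}} = \frac{1}{\left(-75\right) \left(-3117\right) + \frac{1}{9} \cdot 85 \sqrt{3} \left(4 + 85\right)^{\frac{3}{2}}} = \frac{1}{233775 + \frac{1}{9} \cdot 85 \sqrt{3} \cdot 89^{\frac{3}{2}}} = \frac{1}{233775 + \frac{1}{9} \cdot 85 \sqrt{3} \cdot 89 \sqrt{89}} = \frac{1}{233775 + \frac{7565 \sqrt{267}}{9}}$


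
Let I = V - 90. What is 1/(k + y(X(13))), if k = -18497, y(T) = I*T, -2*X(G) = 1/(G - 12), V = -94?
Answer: -1/18405 ≈ -5.4333e-5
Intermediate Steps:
I = -184 (I = -94 - 90 = -184)
X(G) = -1/(2*(-12 + G)) (X(G) = -1/(2*(G - 12)) = -1/(2*(-12 + G)))
y(T) = -184*T
1/(k + y(X(13))) = 1/(-18497 - (-184)/(-24 + 2*13)) = 1/(-18497 - (-184)/(-24 + 26)) = 1/(-18497 - (-184)/2) = 1/(-18497 - 184*(-½)) = 1/(-18497 + 92) = 1/(-18405) = -1/18405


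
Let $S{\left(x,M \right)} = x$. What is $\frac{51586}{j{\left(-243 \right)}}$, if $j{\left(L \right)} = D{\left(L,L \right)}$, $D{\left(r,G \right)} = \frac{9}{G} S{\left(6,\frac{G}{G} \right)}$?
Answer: $-232137$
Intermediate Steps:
$D{\left(r,G \right)} = \frac{54}{G}$ ($D{\left(r,G \right)} = \frac{9}{G} 6 = \frac{54}{G}$)
$j{\left(L \right)} = \frac{54}{L}$
$\frac{51586}{j{\left(-243 \right)}} = \frac{51586}{54 \frac{1}{-243}} = \frac{51586}{54 \left(- \frac{1}{243}\right)} = \frac{51586}{- \frac{2}{9}} = 51586 \left(- \frac{9}{2}\right) = -232137$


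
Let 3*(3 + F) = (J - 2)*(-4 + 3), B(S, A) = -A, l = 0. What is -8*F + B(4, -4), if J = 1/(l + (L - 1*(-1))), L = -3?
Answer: 64/3 ≈ 21.333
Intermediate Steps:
J = -1/2 (J = 1/(0 + (-3 - 1*(-1))) = 1/(0 + (-3 + 1)) = 1/(0 - 2) = 1/(-2) = -1/2 ≈ -0.50000)
F = -13/6 (F = -3 + ((-1/2 - 2)*(-4 + 3))/3 = -3 + (-5/2*(-1))/3 = -3 + (1/3)*(5/2) = -3 + 5/6 = -13/6 ≈ -2.1667)
-8*F + B(4, -4) = -8*(-13/6) - 1*(-4) = 52/3 + 4 = 64/3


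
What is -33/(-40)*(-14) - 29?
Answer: -811/20 ≈ -40.550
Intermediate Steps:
-33/(-40)*(-14) - 29 = -33*(-1/40)*(-14) - 29 = (33/40)*(-14) - 29 = -231/20 - 29 = -811/20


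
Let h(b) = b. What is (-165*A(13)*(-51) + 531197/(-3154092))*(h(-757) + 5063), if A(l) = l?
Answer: 742874054846879/1577046 ≈ 4.7105e+8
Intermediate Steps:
(-165*A(13)*(-51) + 531197/(-3154092))*(h(-757) + 5063) = (-165*13*(-51) + 531197/(-3154092))*(-757 + 5063) = (-2145*(-51) + 531197*(-1/3154092))*4306 = (109395 - 531197/3154092)*4306 = (345041363143/3154092)*4306 = 742874054846879/1577046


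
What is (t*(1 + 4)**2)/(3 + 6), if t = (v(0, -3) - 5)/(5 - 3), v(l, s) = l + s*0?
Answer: -125/18 ≈ -6.9444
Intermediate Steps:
v(l, s) = l (v(l, s) = l + 0 = l)
t = -5/2 (t = (0 - 5)/(5 - 3) = -5/2 ≈ -2.5000)
(t*(1 + 4)**2)/(3 + 6) = (-5*(1 + 4)**2/2)/(3 + 6) = -5/2*5**2/9 = -5/2*25*(1/9) = -125/2*1/9 = -125/18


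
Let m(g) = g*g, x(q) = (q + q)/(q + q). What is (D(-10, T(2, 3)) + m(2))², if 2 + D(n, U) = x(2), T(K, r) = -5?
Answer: 9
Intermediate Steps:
x(q) = 1 (x(q) = (2*q)/((2*q)) = (2*q)*(1/(2*q)) = 1)
D(n, U) = -1 (D(n, U) = -2 + 1 = -1)
m(g) = g²
(D(-10, T(2, 3)) + m(2))² = (-1 + 2²)² = (-1 + 4)² = 3² = 9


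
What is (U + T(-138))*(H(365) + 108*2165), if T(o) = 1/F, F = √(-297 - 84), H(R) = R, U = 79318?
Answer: 18575085830 - 234185*I*√381/381 ≈ 1.8575e+10 - 11998.0*I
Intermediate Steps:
F = I*√381 (F = √(-381) = I*√381 ≈ 19.519*I)
T(o) = -I*√381/381 (T(o) = 1/(I*√381) = -I*√381/381)
(U + T(-138))*(H(365) + 108*2165) = (79318 - I*√381/381)*(365 + 108*2165) = (79318 - I*√381/381)*(365 + 233820) = (79318 - I*√381/381)*234185 = 18575085830 - 234185*I*√381/381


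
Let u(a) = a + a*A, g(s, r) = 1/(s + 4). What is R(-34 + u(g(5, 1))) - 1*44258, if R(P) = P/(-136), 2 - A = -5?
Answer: -27085747/612 ≈ -44258.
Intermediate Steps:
A = 7 (A = 2 - 1*(-5) = 2 + 5 = 7)
g(s, r) = 1/(4 + s)
u(a) = 8*a (u(a) = a + a*7 = a + 7*a = 8*a)
R(P) = -P/136 (R(P) = P*(-1/136) = -P/136)
R(-34 + u(g(5, 1))) - 1*44258 = -(-34 + 8/(4 + 5))/136 - 1*44258 = -(-34 + 8/9)/136 - 44258 = -1/136*(-298/9) - 44258 = 149/612 - 44258 = -27085747/612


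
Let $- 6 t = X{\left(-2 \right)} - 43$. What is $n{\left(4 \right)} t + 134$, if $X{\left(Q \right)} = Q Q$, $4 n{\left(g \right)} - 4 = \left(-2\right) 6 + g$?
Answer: $\frac{255}{2} \approx 127.5$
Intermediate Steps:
$n{\left(g \right)} = -2 + \frac{g}{4}$ ($n{\left(g \right)} = 1 + \frac{\left(-2\right) 6 + g}{4} = 1 + \frac{-12 + g}{4} = 1 + \left(-3 + \frac{g}{4}\right) = -2 + \frac{g}{4}$)
$X{\left(Q \right)} = Q^{2}$
$t = \frac{13}{2}$ ($t = - \frac{\left(-2\right)^{2} - 43}{6} = - \frac{4 - 43}{6} = \left(- \frac{1}{6}\right) \left(-39\right) = \frac{13}{2} \approx 6.5$)
$n{\left(4 \right)} t + 134 = \left(-2 + \frac{1}{4} \cdot 4\right) \frac{13}{2} + 134 = \left(-2 + 1\right) \frac{13}{2} + 134 = \left(-1\right) \frac{13}{2} + 134 = - \frac{13}{2} + 134 = \frac{255}{2}$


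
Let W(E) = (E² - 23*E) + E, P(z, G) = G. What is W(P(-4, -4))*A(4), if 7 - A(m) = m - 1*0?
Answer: 312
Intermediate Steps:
W(E) = E² - 22*E
A(m) = 7 - m (A(m) = 7 - (m - 1*0) = 7 - (m + 0) = 7 - m)
W(P(-4, -4))*A(4) = (-4*(-22 - 4))*(7 - 1*4) = (-4*(-26))*(7 - 4) = 104*3 = 312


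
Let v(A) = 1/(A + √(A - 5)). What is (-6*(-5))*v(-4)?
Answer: -24/5 - 18*I/5 ≈ -4.8 - 3.6*I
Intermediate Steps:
v(A) = 1/(A + √(-5 + A))
(-6*(-5))*v(-4) = (-6*(-5))/(-4 + √(-5 - 4)) = 30/(-4 + √(-9)) = 30/(-4 + 3*I) = 30*((-4 - 3*I)/25) = 6*(-4 - 3*I)/5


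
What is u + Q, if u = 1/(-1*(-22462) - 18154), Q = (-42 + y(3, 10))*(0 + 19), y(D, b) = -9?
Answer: -4174451/4308 ≈ -969.00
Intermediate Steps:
Q = -969 (Q = (-42 - 9)*(0 + 19) = -51*19 = -969)
u = 1/4308 (u = 1/(22462 - 18154) = 1/4308 ≈ 0.00023213)
u + Q = 1/4308 - 969 = -4174451/4308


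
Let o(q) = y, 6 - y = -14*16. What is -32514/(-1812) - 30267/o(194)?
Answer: -1973566/17365 ≈ -113.65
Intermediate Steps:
y = 230 (y = 6 - (-14)*16 = 6 - 1*(-224) = 6 + 224 = 230)
o(q) = 230
-32514/(-1812) - 30267/o(194) = -32514/(-1812) - 30267/230 = -32514*(-1/1812) - 30267*1/230 = 5419/302 - 30267/230 = -1973566/17365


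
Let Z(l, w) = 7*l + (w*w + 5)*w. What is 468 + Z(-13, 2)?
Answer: 395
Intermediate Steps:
Z(l, w) = 7*l + w*(5 + w²) (Z(l, w) = 7*l + (w² + 5)*w = 7*l + (5 + w²)*w = 7*l + w*(5 + w²))
468 + Z(-13, 2) = 468 + (2³ + 5*2 + 7*(-13)) = 468 + (8 + 10 - 91) = 468 - 73 = 395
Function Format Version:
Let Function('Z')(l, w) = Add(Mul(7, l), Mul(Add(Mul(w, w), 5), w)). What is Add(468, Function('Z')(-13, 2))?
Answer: 395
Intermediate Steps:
Function('Z')(l, w) = Add(Mul(7, l), Mul(w, Add(5, Pow(w, 2)))) (Function('Z')(l, w) = Add(Mul(7, l), Mul(Add(Pow(w, 2), 5), w)) = Add(Mul(7, l), Mul(Add(5, Pow(w, 2)), w)) = Add(Mul(7, l), Mul(w, Add(5, Pow(w, 2)))))
Add(468, Function('Z')(-13, 2)) = Add(468, Add(Pow(2, 3), Mul(5, 2), Mul(7, -13))) = Add(468, Add(8, 10, -91)) = Add(468, -73) = 395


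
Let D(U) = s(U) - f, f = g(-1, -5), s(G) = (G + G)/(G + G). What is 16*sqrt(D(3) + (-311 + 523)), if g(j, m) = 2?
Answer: 16*sqrt(211) ≈ 232.41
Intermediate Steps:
s(G) = 1 (s(G) = (2*G)/((2*G)) = (2*G)*(1/(2*G)) = 1)
f = 2
D(U) = -1 (D(U) = 1 - 1*2 = 1 - 2 = -1)
16*sqrt(D(3) + (-311 + 523)) = 16*sqrt(-1 + (-311 + 523)) = 16*sqrt(-1 + 212) = 16*sqrt(211)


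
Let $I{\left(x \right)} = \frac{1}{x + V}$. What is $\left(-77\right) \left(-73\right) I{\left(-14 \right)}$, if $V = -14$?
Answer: $- \frac{803}{4} \approx -200.75$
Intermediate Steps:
$I{\left(x \right)} = \frac{1}{-14 + x}$ ($I{\left(x \right)} = \frac{1}{x - 14} = \frac{1}{-14 + x}$)
$\left(-77\right) \left(-73\right) I{\left(-14 \right)} = \frac{\left(-77\right) \left(-73\right)}{-14 - 14} = \frac{5621}{-28} = 5621 \left(- \frac{1}{28}\right) = - \frac{803}{4}$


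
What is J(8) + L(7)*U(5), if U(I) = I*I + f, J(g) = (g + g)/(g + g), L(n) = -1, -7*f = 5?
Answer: -163/7 ≈ -23.286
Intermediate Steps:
f = -5/7 (f = -⅐*5 = -5/7 ≈ -0.71429)
J(g) = 1 (J(g) = (2*g)/((2*g)) = (2*g)*(1/(2*g)) = 1)
U(I) = -5/7 + I² (U(I) = I*I - 5/7 = I² - 5/7 = -5/7 + I²)
J(8) + L(7)*U(5) = 1 - (-5/7 + 5²) = 1 - (-5/7 + 25) = 1 - 1*170/7 = 1 - 170/7 = -163/7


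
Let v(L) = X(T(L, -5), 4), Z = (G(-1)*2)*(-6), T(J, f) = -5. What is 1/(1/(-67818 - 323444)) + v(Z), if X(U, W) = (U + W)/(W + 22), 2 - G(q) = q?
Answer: -10172813/26 ≈ -3.9126e+5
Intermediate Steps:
G(q) = 2 - q
X(U, W) = (U + W)/(22 + W)
Z = -36 (Z = ((2 - 1*(-1))*2)*(-6) = ((2 + 1)*2)*(-6) = (3*2)*(-6) = 6*(-6) = -36)
v(L) = -1/26 (v(L) = (-5 + 4)/(22 + 4) = -1/26)
1/(1/(-67818 - 323444)) + v(Z) = 1/(1/(-67818 - 323444)) - 1/26 = 1/(1/(-391262)) - 1/26 = 1/(-1/391262) - 1/26 = -391262 - 1/26 = -10172813/26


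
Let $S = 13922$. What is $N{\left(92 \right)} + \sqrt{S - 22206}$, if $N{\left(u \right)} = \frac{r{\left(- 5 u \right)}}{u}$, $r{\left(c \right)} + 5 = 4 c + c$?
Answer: $- \frac{2305}{92} + 2 i \sqrt{2071} \approx -25.054 + 91.016 i$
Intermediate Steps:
$r{\left(c \right)} = -5 + 5 c$ ($r{\left(c \right)} = -5 + \left(4 c + c\right) = -5 + 5 c$)
$N{\left(u \right)} = \frac{-5 - 25 u}{u}$ ($N{\left(u \right)} = \frac{-5 + 5 \left(- 5 u\right)}{u} = \frac{-5 - 25 u}{u}$)
$N{\left(92 \right)} + \sqrt{S - 22206} = \left(-25 - \frac{5}{92}\right) + \sqrt{13922 - 22206} = \left(-25 - \frac{5}{92}\right) + \sqrt{-8284} = \left(-25 - \frac{5}{92}\right) + 2 i \sqrt{2071} = - \frac{2305}{92} + 2 i \sqrt{2071}$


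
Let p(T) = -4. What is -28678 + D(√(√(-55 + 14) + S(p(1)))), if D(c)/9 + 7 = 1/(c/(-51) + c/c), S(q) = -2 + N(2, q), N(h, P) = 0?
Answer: -2403432383/83650 + 44251*√(-2 + I*√41)/250950 + 289*I*√41/83650 + 17*I*√41*√(-2 + I*√41)/250950 ≈ -28732.0 + 0.39073*I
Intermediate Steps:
S(q) = -2 (S(q) = -2 + 0 = -2)
D(c) = -63 + 9/(1 - c/51) (D(c) = -63 + 9/(c/(-51) + c/c) = -63 + 9/(c*(-1/51) + 1) = -63 + 9/(-c/51 + 1) = -63 + 9/(1 - c/51))
-28678 + D(√(√(-55 + 14) + S(p(1)))) = -28678 + 9*(306 - 7*√(√(-55 + 14) - 2))/(-51 + √(√(-55 + 14) - 2)) = -28678 + 9*(306 - 7*√(√(-41) - 2))/(-51 + √(√(-41) - 2)) = -28678 + 9*(306 - 7*√(I*√41 - 2))/(-51 + √(I*√41 - 2)) = -28678 + 9*(306 - 7*√(-2 + I*√41))/(-51 + √(-2 + I*√41))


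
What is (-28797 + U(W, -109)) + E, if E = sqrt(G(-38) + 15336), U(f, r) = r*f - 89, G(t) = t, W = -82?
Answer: -19948 + sqrt(15298) ≈ -19824.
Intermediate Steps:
U(f, r) = -89 + f*r (U(f, r) = f*r - 89 = -89 + f*r)
E = sqrt(15298) (E = sqrt(-38 + 15336) = sqrt(15298) ≈ 123.69)
(-28797 + U(W, -109)) + E = (-28797 + (-89 - 82*(-109))) + sqrt(15298) = (-28797 + (-89 + 8938)) + sqrt(15298) = (-28797 + 8849) + sqrt(15298) = -19948 + sqrt(15298)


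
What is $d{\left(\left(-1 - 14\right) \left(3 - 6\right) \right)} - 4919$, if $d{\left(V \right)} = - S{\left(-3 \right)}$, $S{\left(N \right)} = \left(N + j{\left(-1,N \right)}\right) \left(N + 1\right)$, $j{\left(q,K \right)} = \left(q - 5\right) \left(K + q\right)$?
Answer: $-4877$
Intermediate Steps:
$j{\left(q,K \right)} = \left(-5 + q\right) \left(K + q\right)$
$S{\left(N \right)} = \left(1 + N\right) \left(6 - 5 N\right)$ ($S{\left(N \right)} = \left(N - \left(-5 - 1 + 5 N - N \left(-1\right)\right)\right) \left(N + 1\right) = \left(N + \left(1 - 5 N + 5 - N\right)\right) \left(1 + N\right) = \left(N - \left(-6 + 6 N\right)\right) \left(1 + N\right) = \left(6 - 5 N\right) \left(1 + N\right) = \left(1 + N\right) \left(6 - 5 N\right)$)
$d{\left(V \right)} = 42$ ($d{\left(V \right)} = - (6 - 3 - 5 \left(-3\right)^{2}) = - (6 - 3 - 45) = \left(-1\right) \left(-42\right) = 42$)
$d{\left(\left(-1 - 14\right) \left(3 - 6\right) \right)} - 4919 = 42 - 4919 = -4877$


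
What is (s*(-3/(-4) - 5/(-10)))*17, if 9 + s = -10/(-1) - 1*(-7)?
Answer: 170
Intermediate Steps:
s = 8 (s = -9 + (-10/(-1) - 1*(-7)) = -9 + (-10*(-1) + 7) = -9 + (10 + 7) = -9 + 17 = 8)
(s*(-3/(-4) - 5/(-10)))*17 = (8*(-3/(-4) - 5/(-10)))*17 = (8*(-3*(-1/4) - 5*(-1/10)))*17 = (8*(3/4 + 1/2))*17 = (8*(5/4))*17 = 10*17 = 170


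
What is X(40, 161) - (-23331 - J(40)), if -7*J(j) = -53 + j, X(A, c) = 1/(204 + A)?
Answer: 39852527/1708 ≈ 23333.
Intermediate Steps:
J(j) = 53/7 - j/7 (J(j) = -(-53 + j)/7 = 53/7 - j/7)
X(40, 161) - (-23331 - J(40)) = 1/(204 + 40) - (-23331 - (53/7 - 1/7*40)) = 1/244 - (-23331 - (53/7 - 40/7)) = 1/244 - (-23331 - 1*13/7) = 1/244 - (-23331 - 13/7) = 1/244 - 1*(-163330/7) = 1/244 + 163330/7 = 39852527/1708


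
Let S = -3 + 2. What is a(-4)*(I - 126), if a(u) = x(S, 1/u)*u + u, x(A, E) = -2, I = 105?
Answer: -84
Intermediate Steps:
S = -1
a(u) = -u (a(u) = -2*u + u = -u)
a(-4)*(I - 126) = (-1*(-4))*(105 - 126) = 4*(-21) = -84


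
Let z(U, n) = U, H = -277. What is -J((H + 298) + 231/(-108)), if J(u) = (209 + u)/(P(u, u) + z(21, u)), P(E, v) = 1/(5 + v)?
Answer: -7046377/650700 ≈ -10.829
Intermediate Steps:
J(u) = (209 + u)/(21 + 1/(5 + u)) (J(u) = (209 + u)/(1/(5 + u) + 21) = (209 + u)/(21 + 1/(5 + u)))
-J((H + 298) + 231/(-108)) = -(5 + ((-277 + 298) + 231/(-108)))*(209 + ((-277 + 298) + 231/(-108)))/(106 + 21*((-277 + 298) + 231/(-108))) = -(5 + (21 + 231*(-1/108)))*(209 + (21 + 231*(-1/108)))/(106 + 21*(21 + 231*(-1/108))) = -(5 + (21 - 77/36))*(209 + (21 - 77/36))/(106 + 21*(21 - 77/36)) = -(5 + 679/36)*(209 + 679/36)/(106 + 21*(679/36)) = -859*8203/((106 + 4753/12)*36*36) = -859*8203/(6025/12*36*36) = -12*859*8203/(6025*36*36) = -1*7046377/650700 = -7046377/650700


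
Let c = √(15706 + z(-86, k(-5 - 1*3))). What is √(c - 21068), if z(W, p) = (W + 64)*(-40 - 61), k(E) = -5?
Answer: √(-21068 + 6*√498) ≈ 144.69*I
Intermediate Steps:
z(W, p) = -6464 - 101*W (z(W, p) = (64 + W)*(-101) = -6464 - 101*W)
c = 6*√498 (c = √(15706 + (-6464 - 101*(-86))) = √(15706 + (-6464 + 8686)) = √(15706 + 2222) = √17928 = 6*√498 ≈ 133.90)
√(c - 21068) = √(6*√498 - 21068) = √(-21068 + 6*√498)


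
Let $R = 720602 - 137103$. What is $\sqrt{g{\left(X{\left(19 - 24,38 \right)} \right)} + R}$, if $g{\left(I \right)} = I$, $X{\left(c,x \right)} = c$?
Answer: $\sqrt{583494} \approx 763.87$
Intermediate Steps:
$R = 583499$
$\sqrt{g{\left(X{\left(19 - 24,38 \right)} \right)} + R} = \sqrt{\left(19 - 24\right) + 583499} = \sqrt{-5 + 583499} = \sqrt{583494}$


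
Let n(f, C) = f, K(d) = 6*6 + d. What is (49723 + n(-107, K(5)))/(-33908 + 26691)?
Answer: -7088/1031 ≈ -6.8749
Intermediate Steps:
K(d) = 36 + d
(49723 + n(-107, K(5)))/(-33908 + 26691) = (49723 - 107)/(-33908 + 26691) = 49616/(-7217) = 49616*(-1/7217) = -7088/1031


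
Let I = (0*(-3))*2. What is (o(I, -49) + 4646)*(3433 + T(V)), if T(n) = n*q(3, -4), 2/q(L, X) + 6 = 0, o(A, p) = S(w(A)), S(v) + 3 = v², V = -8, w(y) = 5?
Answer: 16037692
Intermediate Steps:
I = 0 (I = 0*2 = 0)
S(v) = -3 + v²
o(A, p) = 22 (o(A, p) = -3 + 5² = -3 + 25 = 22)
q(L, X) = -⅓ (q(L, X) = 2/(-6 + 0) = 2/(-6) = 2*(-⅙) = -⅓)
T(n) = -n/3 (T(n) = n*(-⅓) = -n/3)
(o(I, -49) + 4646)*(3433 + T(V)) = (22 + 4646)*(3433 - ⅓*(-8)) = 4668*(3433 + 8/3) = 4668*(10307/3) = 16037692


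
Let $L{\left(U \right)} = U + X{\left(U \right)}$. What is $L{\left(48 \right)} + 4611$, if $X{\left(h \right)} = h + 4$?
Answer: $4711$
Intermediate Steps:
$X{\left(h \right)} = 4 + h$
$L{\left(U \right)} = 4 + 2 U$ ($L{\left(U \right)} = U + \left(4 + U\right) = 4 + 2 U$)
$L{\left(48 \right)} + 4611 = \left(4 + 2 \cdot 48\right) + 4611 = \left(4 + 96\right) + 4611 = 100 + 4611 = 4711$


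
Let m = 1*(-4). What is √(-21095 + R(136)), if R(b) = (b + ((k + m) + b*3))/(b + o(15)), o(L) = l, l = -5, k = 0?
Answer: I*√361940555/131 ≈ 145.23*I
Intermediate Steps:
o(L) = -5
m = -4
R(b) = (-4 + 4*b)/(-5 + b) (R(b) = (b + ((0 - 4) + b*3))/(b - 5) = (b + (-4 + 3*b))/(-5 + b) = (-4 + 4*b)/(-5 + b))
√(-21095 + R(136)) = √(-21095 + 4*(-1 + 136)/(-5 + 136)) = √(-21095 + 4*135/131) = √(-21095 + 4*(1/131)*135) = √(-21095 + 540/131) = √(-2762905/131) = I*√361940555/131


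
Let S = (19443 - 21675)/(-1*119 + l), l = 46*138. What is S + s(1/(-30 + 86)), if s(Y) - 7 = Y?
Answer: 2323005/348824 ≈ 6.6595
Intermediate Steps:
l = 6348
s(Y) = 7 + Y
S = -2232/6229 (S = (19443 - 21675)/(-1*119 + 6348) = -2232/(-119 + 6348) = -2232/6229 ≈ -0.35832)
S + s(1/(-30 + 86)) = -2232/6229 + (7 + 1/(-30 + 86)) = -2232/6229 + (7 + 1/56) = -2232/6229 + 393/56 = 2323005/348824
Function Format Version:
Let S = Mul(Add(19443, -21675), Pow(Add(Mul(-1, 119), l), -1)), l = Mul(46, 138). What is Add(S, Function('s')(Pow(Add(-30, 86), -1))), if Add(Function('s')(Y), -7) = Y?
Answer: Rational(2323005, 348824) ≈ 6.6595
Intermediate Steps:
l = 6348
Function('s')(Y) = Add(7, Y)
S = Rational(-2232, 6229) (S = Mul(Add(19443, -21675), Pow(Add(Mul(-1, 119), 6348), -1)) = Mul(-2232, Pow(Add(-119, 6348), -1)) = Mul(-2232, Pow(6229, -1)) = Mul(-2232, Rational(1, 6229)) = Rational(-2232, 6229) ≈ -0.35832)
Add(S, Function('s')(Pow(Add(-30, 86), -1))) = Add(Rational(-2232, 6229), Add(7, Pow(Add(-30, 86), -1))) = Add(Rational(-2232, 6229), Add(7, Pow(56, -1))) = Add(Rational(-2232, 6229), Add(7, Rational(1, 56))) = Add(Rational(-2232, 6229), Rational(393, 56)) = Rational(2323005, 348824)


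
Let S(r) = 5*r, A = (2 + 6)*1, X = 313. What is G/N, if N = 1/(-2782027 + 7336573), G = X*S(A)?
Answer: 57022915920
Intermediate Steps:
A = 8 (A = 8*1 = 8)
G = 12520 (G = 313*(5*8) = 313*40 = 12520)
N = 1/4554546 ≈ 2.1956e-7
G/N = 12520/(1/4554546) = 12520*4554546 = 57022915920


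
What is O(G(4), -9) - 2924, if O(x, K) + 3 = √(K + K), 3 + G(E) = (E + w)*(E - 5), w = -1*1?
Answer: -2927 + 3*I*√2 ≈ -2927.0 + 4.2426*I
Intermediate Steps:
w = -1
G(E) = -3 + (-1 + E)*(-5 + E) (G(E) = -3 + (E - 1)*(E - 5) = -3 + (-1 + E)*(-5 + E))
O(x, K) = -3 + √2*√K (O(x, K) = -3 + √(K + K) = -3 + √(2*K) = -3 + √2*√K)
O(G(4), -9) - 2924 = (-3 + √2*√(-9)) - 2924 = (-3 + √2*(3*I)) - 2924 = (-3 + 3*I*√2) - 2924 = -2927 + 3*I*√2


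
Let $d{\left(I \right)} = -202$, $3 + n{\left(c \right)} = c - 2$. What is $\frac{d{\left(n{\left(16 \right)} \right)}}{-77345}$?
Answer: $\frac{202}{77345} \approx 0.0026117$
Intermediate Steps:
$n{\left(c \right)} = -5 + c$ ($n{\left(c \right)} = -3 + \left(c - 2\right) = -3 + \left(-2 + c\right) = -5 + c$)
$\frac{d{\left(n{\left(16 \right)} \right)}}{-77345} = - \frac{202}{-77345} = \left(-202\right) \left(- \frac{1}{77345}\right) = \frac{202}{77345}$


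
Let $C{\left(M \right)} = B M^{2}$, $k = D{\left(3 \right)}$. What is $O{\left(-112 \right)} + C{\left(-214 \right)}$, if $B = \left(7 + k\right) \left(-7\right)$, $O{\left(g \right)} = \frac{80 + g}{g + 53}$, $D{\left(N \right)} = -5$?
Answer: $- \frac{37827464}{59} \approx -6.4114 \cdot 10^{5}$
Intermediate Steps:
$O{\left(g \right)} = \frac{80 + g}{53 + g}$
$k = -5$
$B = -14$ ($B = \left(7 - 5\right) \left(-7\right) = 2 \left(-7\right) = -14$)
$C{\left(M \right)} = - 14 M^{2}$
$O{\left(-112 \right)} + C{\left(-214 \right)} = \frac{80 - 112}{53 - 112} - 14 \left(-214\right)^{2} = \frac{1}{-59} \left(-32\right) - 641144 = \left(- \frac{1}{59}\right) \left(-32\right) - 641144 = \frac{32}{59} - 641144 = - \frac{37827464}{59}$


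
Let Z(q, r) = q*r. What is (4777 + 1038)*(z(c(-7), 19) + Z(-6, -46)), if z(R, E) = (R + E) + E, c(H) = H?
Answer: 1785205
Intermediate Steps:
z(R, E) = R + 2*E (z(R, E) = (E + R) + E = R + 2*E)
(4777 + 1038)*(z(c(-7), 19) + Z(-6, -46)) = (4777 + 1038)*((-7 + 2*19) - 6*(-46)) = 5815*((-7 + 38) + 276) = 5815*(31 + 276) = 5815*307 = 1785205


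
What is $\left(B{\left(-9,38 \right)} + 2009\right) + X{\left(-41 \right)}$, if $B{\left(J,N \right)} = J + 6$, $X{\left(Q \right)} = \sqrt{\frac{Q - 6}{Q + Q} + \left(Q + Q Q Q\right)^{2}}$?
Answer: $2006 + \frac{3 \sqrt{3553079228590}}{82} \approx 70968.0$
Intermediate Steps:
$X{\left(Q \right)} = \sqrt{\left(Q + Q^{3}\right)^{2} + \frac{-6 + Q}{2 Q}}$ ($X{\left(Q \right)} = \sqrt{\frac{-6 + Q}{2 Q} + \left(Q + Q^{2} Q\right)^{2}} = \sqrt{\left(-6 + Q\right) \frac{1}{2 Q} + \left(Q + Q^{3}\right)^{2}} = \sqrt{\frac{-6 + Q}{2 Q} + \left(Q + Q^{3}\right)^{2}} = \sqrt{\left(Q + Q^{3}\right)^{2} + \frac{-6 + Q}{2 Q}}$)
$B{\left(J,N \right)} = 6 + J$
$\left(B{\left(-9,38 \right)} + 2009\right) + X{\left(-41 \right)} = \left(\left(6 - 9\right) + 2009\right) + \frac{\sqrt{2} \sqrt{1 - \frac{6}{-41} + 2 \left(-41\right)^{2} \left(1 + \left(-41\right)^{2}\right)^{2}}}{2} = \left(-3 + 2009\right) + \frac{\sqrt{2} \sqrt{1 - - \frac{6}{41} + 2 \cdot 1681 \left(1 + 1681\right)^{2}}}{2} = 2006 + \frac{\sqrt{2} \sqrt{1 + \frac{6}{41} + 2 \cdot 1681 \cdot 1682^{2}}}{2} = 2006 + \frac{\sqrt{2} \sqrt{1 + \frac{6}{41} + 2 \cdot 1681 \cdot 2829124}}{2} = 2006 + \frac{\sqrt{2} \sqrt{1 + \frac{6}{41} + 9511514888}}{2} = 2006 + \frac{\sqrt{2} \sqrt{\frac{389972110455}{41}}}{2} = 2006 + \frac{\sqrt{2} \frac{3 \sqrt{1776539614295}}{41}}{2} = 2006 + \frac{3 \sqrt{3553079228590}}{82}$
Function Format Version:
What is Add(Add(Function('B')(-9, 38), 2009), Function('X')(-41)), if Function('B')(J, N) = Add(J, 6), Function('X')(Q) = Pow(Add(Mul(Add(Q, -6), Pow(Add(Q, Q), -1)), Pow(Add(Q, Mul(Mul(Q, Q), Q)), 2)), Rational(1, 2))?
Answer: Add(2006, Mul(Rational(3, 82), Pow(3553079228590, Rational(1, 2)))) ≈ 70968.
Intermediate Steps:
Function('X')(Q) = Pow(Add(Pow(Add(Q, Pow(Q, 3)), 2), Mul(Rational(1, 2), Pow(Q, -1), Add(-6, Q))), Rational(1, 2)) (Function('X')(Q) = Pow(Add(Mul(Add(-6, Q), Pow(Mul(2, Q), -1)), Pow(Add(Q, Mul(Pow(Q, 2), Q)), 2)), Rational(1, 2)) = Pow(Add(Mul(Add(-6, Q), Mul(Rational(1, 2), Pow(Q, -1))), Pow(Add(Q, Pow(Q, 3)), 2)), Rational(1, 2)) = Pow(Add(Mul(Rational(1, 2), Pow(Q, -1), Add(-6, Q)), Pow(Add(Q, Pow(Q, 3)), 2)), Rational(1, 2)) = Pow(Add(Pow(Add(Q, Pow(Q, 3)), 2), Mul(Rational(1, 2), Pow(Q, -1), Add(-6, Q))), Rational(1, 2)))
Function('B')(J, N) = Add(6, J)
Add(Add(Function('B')(-9, 38), 2009), Function('X')(-41)) = Add(Add(Add(6, -9), 2009), Mul(Rational(1, 2), Pow(2, Rational(1, 2)), Pow(Add(1, Mul(-6, Pow(-41, -1)), Mul(2, Pow(-41, 2), Pow(Add(1, Pow(-41, 2)), 2))), Rational(1, 2)))) = Add(Add(-3, 2009), Mul(Rational(1, 2), Pow(2, Rational(1, 2)), Pow(Add(1, Mul(-6, Rational(-1, 41)), Mul(2, 1681, Pow(Add(1, 1681), 2))), Rational(1, 2)))) = Add(2006, Mul(Rational(1, 2), Pow(2, Rational(1, 2)), Pow(Add(1, Rational(6, 41), Mul(2, 1681, Pow(1682, 2))), Rational(1, 2)))) = Add(2006, Mul(Rational(1, 2), Pow(2, Rational(1, 2)), Pow(Add(1, Rational(6, 41), Mul(2, 1681, 2829124)), Rational(1, 2)))) = Add(2006, Mul(Rational(1, 2), Pow(2, Rational(1, 2)), Pow(Add(1, Rational(6, 41), 9511514888), Rational(1, 2)))) = Add(2006, Mul(Rational(1, 2), Pow(2, Rational(1, 2)), Pow(Rational(389972110455, 41), Rational(1, 2)))) = Add(2006, Mul(Rational(1, 2), Pow(2, Rational(1, 2)), Mul(Rational(3, 41), Pow(1776539614295, Rational(1, 2))))) = Add(2006, Mul(Rational(3, 82), Pow(3553079228590, Rational(1, 2))))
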